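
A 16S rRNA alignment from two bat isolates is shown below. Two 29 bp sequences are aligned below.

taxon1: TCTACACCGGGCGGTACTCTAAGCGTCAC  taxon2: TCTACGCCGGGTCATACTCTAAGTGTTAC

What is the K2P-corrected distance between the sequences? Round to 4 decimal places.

Of 29 sites, 5 differences are transitions and 1 are transversions, so P = 5/29 ≈ 0.172414 and Q = 1/29 ≈ 0.034483.
Under the Kimura two-parameter model, d = −½ ln(1 − 2P − Q) − ¼ ln(1 − 2Q).
1 − 2P − Q = 0.620689, giving −½ ln(0.620689) = 0.238463.
1 − 2Q = 0.931034, giving −¼ ln(0.931034) = 0.017865.
d = 0.238463 + 0.017865 = 0.256328.

0.2563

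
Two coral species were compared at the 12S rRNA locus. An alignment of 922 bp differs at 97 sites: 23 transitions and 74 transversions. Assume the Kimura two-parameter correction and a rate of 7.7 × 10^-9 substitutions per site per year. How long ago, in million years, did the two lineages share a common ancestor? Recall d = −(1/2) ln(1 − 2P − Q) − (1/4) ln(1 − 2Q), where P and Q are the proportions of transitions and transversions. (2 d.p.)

7.37

P = 23/922 ≈ 0.024946 and Q = 74/922 ≈ 0.08026.
Under the Kimura two-parameter model, d = −½ ln(1 − 2P − Q) − ¼ ln(1 − 2Q).
1 − 2P − Q = 0.869848, giving −½ ln(0.869848) = 0.069718.
1 − 2Q = 0.83948, giving −¼ ln(0.83948) = 0.043743.
d = 0.069718 + 0.043743 = 0.113461.
Under a molecular clock d = 2μt, so t = d/(2μ) = 0.113461 / (2 × 7.7 × 10^-9) = 7.37 million years.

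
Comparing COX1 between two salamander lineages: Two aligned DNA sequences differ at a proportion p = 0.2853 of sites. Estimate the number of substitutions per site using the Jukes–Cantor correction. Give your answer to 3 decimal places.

0.359

d = −(3/4) ln(1 − 4p/3) = −0.75 ln(1 − 0.3804) = −0.75 ln(0.6196)
  = −0.75 × (-0.478681) = 0.359011 substitutions/site.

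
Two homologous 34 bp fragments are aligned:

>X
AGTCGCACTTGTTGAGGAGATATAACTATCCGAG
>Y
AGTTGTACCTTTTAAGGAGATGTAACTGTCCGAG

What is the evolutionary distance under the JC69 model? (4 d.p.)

The sequences differ at 7 of 34 sites (4, 6, 9, 11, 14, 22, 28), so p = 7/34 ≈ 0.205882.
d = −(3/4) ln(1 − 4p/3) = −0.75 ln(1 − 0.274509) = −0.75 ln(0.725491)
  = −0.75 × (-0.320907) = 0.240680 substitutions/site.

0.2407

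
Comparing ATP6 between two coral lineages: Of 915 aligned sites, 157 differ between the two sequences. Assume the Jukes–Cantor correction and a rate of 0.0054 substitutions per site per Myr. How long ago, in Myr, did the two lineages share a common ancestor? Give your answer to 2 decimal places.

p = 157/915 ≈ 0.171585.
d = −(3/4) ln(1 − 4p/3) = −0.75 ln(1 − 0.22878) = −0.75 ln(0.77122)
  = −0.75 × (-0.259782) = 0.194837 substitutions/site.
Under a molecular clock d = 2μt, so t = d/(2μ) = 0.194837 / (2 × 0.0054) = 18.04 Myr.

18.04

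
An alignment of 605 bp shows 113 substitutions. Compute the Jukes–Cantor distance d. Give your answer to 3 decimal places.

0.215

p = 113/605 ≈ 0.186777.
d = −(3/4) ln(1 − 4p/3) = −0.75 ln(1 − 0.249036) = −0.75 ln(0.750964)
  = −0.75 × (-0.286398) = 0.214799 substitutions/site.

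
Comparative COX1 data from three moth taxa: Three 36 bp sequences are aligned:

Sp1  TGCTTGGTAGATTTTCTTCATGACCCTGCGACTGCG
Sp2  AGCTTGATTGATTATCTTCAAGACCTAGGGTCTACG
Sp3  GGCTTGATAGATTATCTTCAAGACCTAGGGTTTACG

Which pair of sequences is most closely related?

Sp1–Sp2: 10/36 differ, p = 0.278, d = 0.347.
Sp1–Sp3: 10/36 differ, p = 0.278, d = 0.347.
Sp2–Sp3: 3/36 differ, p = 0.083, d = 0.088.
The smallest distance is between Sp2 and Sp3.

Sp2 and Sp3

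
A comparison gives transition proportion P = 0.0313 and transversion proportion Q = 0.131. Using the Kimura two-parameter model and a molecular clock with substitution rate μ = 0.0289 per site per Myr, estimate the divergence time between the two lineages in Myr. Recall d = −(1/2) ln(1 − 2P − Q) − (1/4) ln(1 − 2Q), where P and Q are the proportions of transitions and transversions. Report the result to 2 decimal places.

Under the Kimura two-parameter model, d = −½ ln(1 − 2P − Q) − ¼ ln(1 − 2Q).
1 − 2P − Q = 0.8064, giving −½ ln(0.8064) = 0.107588.
1 − 2Q = 0.738, giving −¼ ln(0.738) = 0.075953.
d = 0.107588 + 0.075953 = 0.183541.
Under a molecular clock d = 2μt, so t = d/(2μ) = 0.183541 / (2 × 0.0289) = 3.18 Myr.

3.18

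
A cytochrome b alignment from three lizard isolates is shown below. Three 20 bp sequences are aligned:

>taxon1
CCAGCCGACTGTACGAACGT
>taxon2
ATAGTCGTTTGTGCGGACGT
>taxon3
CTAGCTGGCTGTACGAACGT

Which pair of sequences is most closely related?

taxon1 and taxon3

taxon1–taxon2: 7/20 differ, p = 0.350, d = 0.471.
taxon1–taxon3: 3/20 differ, p = 0.150, d = 0.167.
taxon2–taxon3: 7/20 differ, p = 0.350, d = 0.471.
The smallest distance is between taxon1 and taxon3.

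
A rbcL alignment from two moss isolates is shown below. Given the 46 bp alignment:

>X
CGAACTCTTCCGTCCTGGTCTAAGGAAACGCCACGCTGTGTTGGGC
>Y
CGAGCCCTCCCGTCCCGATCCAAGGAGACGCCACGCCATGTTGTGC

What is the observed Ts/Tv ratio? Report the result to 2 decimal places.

Transitions are A↔G and C↔T; transversions are all other mismatches.
Transitions: 9. Transversions: 1.
R = 9/1 = 9.00.

9.00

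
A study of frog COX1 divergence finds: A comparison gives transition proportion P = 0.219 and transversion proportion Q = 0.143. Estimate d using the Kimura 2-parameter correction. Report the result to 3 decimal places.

0.519

Under the Kimura two-parameter model, d = −½ ln(1 − 2P − Q) − ¼ ln(1 − 2Q).
1 − 2P − Q = 0.419, giving −½ ln(0.419) = 0.434942.
1 − 2Q = 0.714, giving −¼ ln(0.714) = 0.084218.
d = 0.434942 + 0.084218 = 0.519160.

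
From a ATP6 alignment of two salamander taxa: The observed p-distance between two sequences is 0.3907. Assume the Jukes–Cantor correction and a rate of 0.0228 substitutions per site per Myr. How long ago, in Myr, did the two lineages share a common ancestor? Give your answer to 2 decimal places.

d = −(3/4) ln(1 − 4p/3) = −0.75 ln(1 − 0.520933) = −0.75 ln(0.479067)
  = −0.75 × (-0.735915) = 0.551936 substitutions/site.
Under a molecular clock d = 2μt, so t = d/(2μ) = 0.551936 / (2 × 0.0228) = 12.10 Myr.

12.10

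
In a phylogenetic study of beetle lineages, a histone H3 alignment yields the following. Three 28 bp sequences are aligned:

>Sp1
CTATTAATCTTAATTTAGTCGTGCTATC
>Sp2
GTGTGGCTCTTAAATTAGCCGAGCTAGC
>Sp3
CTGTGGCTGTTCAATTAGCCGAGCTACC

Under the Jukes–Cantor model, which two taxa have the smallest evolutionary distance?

Sp2 and Sp3

Sp1–Sp2: 9/28 differ, p = 0.321, d = 0.420.
Sp1–Sp3: 10/28 differ, p = 0.357, d = 0.485.
Sp2–Sp3: 4/28 differ, p = 0.143, d = 0.158.
The smallest distance is between Sp2 and Sp3.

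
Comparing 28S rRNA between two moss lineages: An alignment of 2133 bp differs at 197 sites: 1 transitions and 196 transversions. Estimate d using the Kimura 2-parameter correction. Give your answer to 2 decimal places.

0.10

P = 1/2133 ≈ 0.000469 and Q = 196/2133 ≈ 0.091889.
Under the Kimura two-parameter model, d = −½ ln(1 − 2P − Q) − ¼ ln(1 − 2Q).
1 − 2P − Q = 0.907173, giving −½ ln(0.907173) = 0.048711.
1 − 2Q = 0.816222, giving −¼ ln(0.816222) = 0.050767.
d = 0.048711 + 0.050767 = 0.099478.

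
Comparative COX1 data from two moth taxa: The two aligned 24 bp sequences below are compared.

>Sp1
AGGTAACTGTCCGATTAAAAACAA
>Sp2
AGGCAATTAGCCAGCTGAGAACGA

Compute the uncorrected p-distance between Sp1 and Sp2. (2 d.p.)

The sequences differ at 10 of 24 positions (sites 4, 7, 9, 10, 13, 14, 15, 17, 19, 23).
p = 10/24 = 0.416666… ≈ 0.42 (to 2 d.p.).

0.42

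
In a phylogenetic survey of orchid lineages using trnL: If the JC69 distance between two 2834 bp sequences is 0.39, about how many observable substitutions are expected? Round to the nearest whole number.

862

Invert JC69: p = (3/4)(1 − e^(−4d/3)) = 0.75 × (1 − e^(-0.52)) = 0.75 × (1 − 0.594521) = 0.304109.
Expected differing sites = pL ≈ 0.304109 × 2834 = 861.844906 ≈ 862.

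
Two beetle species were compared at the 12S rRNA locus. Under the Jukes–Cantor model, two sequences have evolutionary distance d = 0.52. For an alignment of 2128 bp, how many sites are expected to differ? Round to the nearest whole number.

798

Invert JC69: p = (3/4)(1 − e^(−4d/3)) = 0.75 × (1 − e^(-0.693333)) = 0.75 × (1 − 0.499907) = 0.375070.
Expected differing sites = pL ≈ 0.375070 × 2128 = 798.14896 ≈ 798.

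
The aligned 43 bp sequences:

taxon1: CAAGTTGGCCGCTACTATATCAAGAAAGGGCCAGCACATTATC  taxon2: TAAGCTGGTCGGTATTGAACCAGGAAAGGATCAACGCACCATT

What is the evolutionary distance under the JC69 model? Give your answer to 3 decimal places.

0.514

The sequences differ at 16 of 43 sites, so p = 16/43 ≈ 0.372093.
d = −(3/4) ln(1 − 4p/3) = −0.75 ln(1 − 0.496124) = −0.75 ln(0.503876)
  = −0.75 × (-0.685425) = 0.514069 substitutions/site.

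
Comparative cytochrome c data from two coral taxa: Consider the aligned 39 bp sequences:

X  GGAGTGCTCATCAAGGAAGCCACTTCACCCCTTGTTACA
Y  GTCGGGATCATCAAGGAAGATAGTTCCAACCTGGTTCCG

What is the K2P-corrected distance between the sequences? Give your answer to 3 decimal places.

0.450

Of 39 sites, 2 differences are transitions and 11 are transversions, so P = 2/39 ≈ 0.051282 and Q = 11/39 ≈ 0.282051.
Under the Kimura two-parameter model, d = −½ ln(1 − 2P − Q) − ¼ ln(1 − 2Q).
1 − 2P − Q = 0.615385, giving −½ ln(0.615385) = 0.242754.
1 − 2Q = 0.435898, giving −¼ ln(0.435898) = 0.207587.
d = 0.242754 + 0.207587 = 0.450341.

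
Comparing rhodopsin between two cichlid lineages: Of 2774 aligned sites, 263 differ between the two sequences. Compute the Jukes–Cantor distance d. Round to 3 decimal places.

0.101

p = 263/2774 ≈ 0.094809.
d = −(3/4) ln(1 − 4p/3) = −0.75 ln(1 − 0.126412) = −0.75 ln(0.873588)
  = −0.75 × (-0.135146) = 0.101360 substitutions/site.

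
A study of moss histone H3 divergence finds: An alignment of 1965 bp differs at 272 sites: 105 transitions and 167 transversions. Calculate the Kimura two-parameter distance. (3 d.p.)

P = 105/1965 ≈ 0.053435 and Q = 167/1965 ≈ 0.084987.
Under the Kimura two-parameter model, d = −½ ln(1 − 2P − Q) − ¼ ln(1 − 2Q).
1 − 2P − Q = 0.808143, giving −½ ln(0.808143) = 0.106508.
1 − 2Q = 0.830026, giving −¼ ln(0.830026) = 0.046575.
d = 0.106508 + 0.046575 = 0.153083.

0.153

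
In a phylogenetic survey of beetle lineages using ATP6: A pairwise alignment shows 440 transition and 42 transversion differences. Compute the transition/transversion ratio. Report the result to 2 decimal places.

10.48

R = 440/42 = 10.476190… ≈ 10.48 (to 2 d.p.).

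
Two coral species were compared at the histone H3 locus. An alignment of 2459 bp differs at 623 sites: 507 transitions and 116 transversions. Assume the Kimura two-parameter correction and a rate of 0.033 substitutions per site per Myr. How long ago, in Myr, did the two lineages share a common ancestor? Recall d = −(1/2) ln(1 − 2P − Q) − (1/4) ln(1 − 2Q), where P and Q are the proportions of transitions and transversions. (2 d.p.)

5.04

P = 507/2459 ≈ 0.206181 and Q = 116/2459 ≈ 0.047174.
Under the Kimura two-parameter model, d = −½ ln(1 − 2P − Q) − ¼ ln(1 − 2Q).
1 − 2P − Q = 0.540464, giving −½ ln(0.540464) = 0.307664.
1 − 2Q = 0.905652, giving −¼ ln(0.905652) = 0.024775.
d = 0.307664 + 0.024775 = 0.332439.
Under a molecular clock d = 2μt, so t = d/(2μ) = 0.332439 / (2 × 0.033) = 5.04 Myr.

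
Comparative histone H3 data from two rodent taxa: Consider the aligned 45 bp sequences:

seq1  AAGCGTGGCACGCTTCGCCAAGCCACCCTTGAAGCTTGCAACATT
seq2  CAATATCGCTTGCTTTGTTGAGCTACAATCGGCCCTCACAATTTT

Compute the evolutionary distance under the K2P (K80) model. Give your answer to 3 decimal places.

0.915

Of 45 sites, 14 differences are transitions and 8 are transversions, so P = 14/45 ≈ 0.311111 and Q = 8/45 ≈ 0.177778.
Under the Kimura two-parameter model, d = −½ ln(1 − 2P − Q) − ¼ ln(1 − 2Q).
1 − 2P − Q = 0.2, giving −½ ln(0.2) = 0.804719.
1 − 2Q = 0.644444, giving −¼ ln(0.644444) = 0.109842.
d = 0.804719 + 0.109842 = 0.914561.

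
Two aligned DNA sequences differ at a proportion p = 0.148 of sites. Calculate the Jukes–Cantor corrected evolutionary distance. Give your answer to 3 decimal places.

d = −(3/4) ln(1 − 4p/3) = −0.75 ln(1 − 0.197333) = −0.75 ln(0.802667)
  = −0.75 × (-0.219815) = 0.164861 substitutions/site.

0.165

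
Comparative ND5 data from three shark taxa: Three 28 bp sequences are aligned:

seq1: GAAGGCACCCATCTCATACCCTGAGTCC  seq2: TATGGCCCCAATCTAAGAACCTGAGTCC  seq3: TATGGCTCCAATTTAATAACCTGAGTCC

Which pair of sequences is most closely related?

seq2 and seq3

seq1–seq2: 7/28 differ, p = 0.250, d = 0.304.
seq1–seq3: 7/28 differ, p = 0.250, d = 0.304.
seq2–seq3: 3/28 differ, p = 0.107, d = 0.116.
The smallest distance is between seq2 and seq3.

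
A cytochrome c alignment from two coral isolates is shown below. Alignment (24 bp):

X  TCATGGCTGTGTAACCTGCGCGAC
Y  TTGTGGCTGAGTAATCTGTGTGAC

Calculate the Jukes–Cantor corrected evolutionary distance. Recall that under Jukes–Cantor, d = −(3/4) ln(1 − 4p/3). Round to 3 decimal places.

0.304

The sequences differ at 6 of 24 sites (2, 3, 10, 15, 19, 21), so p = 6/24 = 0.25.
d = −(3/4) ln(1 − 4p/3) = −0.75 ln(1 − 0.333333) = −0.75 ln(0.666667)
  = −0.75 × (-0.405465) = 0.304099 substitutions/site.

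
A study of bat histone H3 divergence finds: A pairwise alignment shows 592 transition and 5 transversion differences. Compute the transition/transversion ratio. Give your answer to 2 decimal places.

118.40

R = 592/5 = 118.40.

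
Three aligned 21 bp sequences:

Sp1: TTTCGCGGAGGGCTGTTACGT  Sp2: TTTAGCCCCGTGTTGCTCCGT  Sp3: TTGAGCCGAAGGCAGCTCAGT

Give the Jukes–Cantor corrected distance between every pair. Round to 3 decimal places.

d(Sp1,Sp2) = 0.532, d(Sp1,Sp3) = 0.532, d(Sp2,Sp3) = 0.532

Sp1–Sp2: 8/21 sites differ → p ≈ 0.380952, d = −0.75 ln(1 − 0.507936) = 0.531860 ≈ 0.532.
Sp1–Sp3: 8/21 sites differ → p ≈ 0.380952, d = −0.75 ln(1 − 0.507936) = 0.531860 ≈ 0.532.
Sp2–Sp3: 8/21 sites differ → p ≈ 0.380952, d = −0.75 ln(1 − 0.507936) = 0.531860 ≈ 0.532.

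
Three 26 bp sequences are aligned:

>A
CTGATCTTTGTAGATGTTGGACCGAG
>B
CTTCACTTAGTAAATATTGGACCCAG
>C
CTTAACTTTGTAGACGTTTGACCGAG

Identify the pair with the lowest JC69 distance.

A and C

A–B: 7/26 differ, p = 0.269, d = 0.334.
A–C: 4/26 differ, p = 0.154, d = 0.172.
B–C: 7/26 differ, p = 0.269, d = 0.334.
The smallest distance is between A and C.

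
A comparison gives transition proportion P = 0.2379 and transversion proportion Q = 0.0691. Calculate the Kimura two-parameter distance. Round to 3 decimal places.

0.431

Under the Kimura two-parameter model, d = −½ ln(1 − 2P − Q) − ¼ ln(1 − 2Q).
1 − 2P − Q = 0.4551, giving −½ ln(0.4551) = 0.393619.
1 − 2Q = 0.8618, giving −¼ ln(0.8618) = 0.037183.
d = 0.393619 + 0.037183 = 0.430802.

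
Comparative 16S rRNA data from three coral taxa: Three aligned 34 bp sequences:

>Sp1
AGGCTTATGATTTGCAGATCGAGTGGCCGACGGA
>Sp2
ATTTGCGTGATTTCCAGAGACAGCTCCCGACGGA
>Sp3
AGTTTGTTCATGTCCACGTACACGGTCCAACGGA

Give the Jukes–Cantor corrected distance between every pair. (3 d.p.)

d(Sp1,Sp2) = 0.535, d(Sp1,Sp3) = 0.665, d(Sp2,Sp3) = 0.597

Sp1–Sp2: 13/34 sites differ → p ≈ 0.382353, d = −0.75 ln(1 − 0.509804) = 0.534712 ≈ 0.535.
Sp1–Sp3: 15/34 sites differ → p ≈ 0.441176, d = −0.75 ln(1 − 0.588235) = 0.665477 ≈ 0.665.
Sp2–Sp3: 14/34 sites differ → p ≈ 0.411765, d = −0.75 ln(1 − 0.54902) = 0.597249 ≈ 0.597.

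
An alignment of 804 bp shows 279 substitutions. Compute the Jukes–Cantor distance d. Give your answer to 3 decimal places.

0.466

p = 279/804 ≈ 0.347015.
d = −(3/4) ln(1 − 4p/3) = −0.75 ln(1 − 0.462687) = −0.75 ln(0.537313)
  = −0.75 × (-0.621174) = 0.465881 substitutions/site.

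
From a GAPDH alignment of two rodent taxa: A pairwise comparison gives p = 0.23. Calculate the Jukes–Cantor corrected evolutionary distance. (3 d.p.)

0.275

d = −(3/4) ln(1 − 4p/3) = −0.75 ln(1 − 0.306667) = −0.75 ln(0.693333)
  = −0.75 × (-0.366245) = 0.274684 substitutions/site.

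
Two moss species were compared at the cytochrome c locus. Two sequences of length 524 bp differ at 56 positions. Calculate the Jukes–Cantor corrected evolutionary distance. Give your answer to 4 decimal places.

p = 56/524 ≈ 0.10687.
d = −(3/4) ln(1 − 4p/3) = −0.75 ln(1 − 0.142493) = −0.75 ln(0.857507)
  = −0.75 × (-0.153726) = 0.115295 substitutions/site.

0.1153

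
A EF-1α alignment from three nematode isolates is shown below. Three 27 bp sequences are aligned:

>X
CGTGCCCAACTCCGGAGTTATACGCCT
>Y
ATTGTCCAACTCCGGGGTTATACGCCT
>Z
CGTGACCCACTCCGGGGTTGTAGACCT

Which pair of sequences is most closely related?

X–Y: 4/27 differ, p = 0.148, d = 0.165.
X–Z: 6/27 differ, p = 0.222, d = 0.264.
Y–Z: 7/27 differ, p = 0.259, d = 0.318.
The smallest distance is between X and Y.

X and Y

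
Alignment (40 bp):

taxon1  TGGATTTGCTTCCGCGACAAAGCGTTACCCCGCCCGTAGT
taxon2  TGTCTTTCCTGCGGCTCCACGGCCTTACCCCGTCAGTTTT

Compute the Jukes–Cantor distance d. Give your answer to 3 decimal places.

The sequences differ at 14 of 40 sites, so p = 14/40 = 0.35.
d = −(3/4) ln(1 − 4p/3) = −0.75 ln(1 − 0.466667) = −0.75 ln(0.533333)
  = −0.75 × (-0.628609) = 0.471457 substitutions/site.

0.471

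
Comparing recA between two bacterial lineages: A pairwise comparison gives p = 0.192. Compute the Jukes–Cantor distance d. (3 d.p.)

0.222

d = −(3/4) ln(1 − 4p/3) = −0.75 ln(1 − 0.256) = −0.75 ln(0.744)
  = −0.75 × (-0.295714) = 0.221786 substitutions/site.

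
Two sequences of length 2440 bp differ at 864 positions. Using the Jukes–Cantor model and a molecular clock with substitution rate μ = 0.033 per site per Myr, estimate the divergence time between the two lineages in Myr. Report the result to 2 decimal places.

7.26

p = 864/2440 ≈ 0.354098.
d = −(3/4) ln(1 − 4p/3) = −0.75 ln(1 − 0.472131) = −0.75 ln(0.527869)
  = −0.75 × (-0.638907) = 0.479180 substitutions/site.
Under a molecular clock d = 2μt, so t = d/(2μ) = 0.479180 / (2 × 0.033) = 7.26 Myr.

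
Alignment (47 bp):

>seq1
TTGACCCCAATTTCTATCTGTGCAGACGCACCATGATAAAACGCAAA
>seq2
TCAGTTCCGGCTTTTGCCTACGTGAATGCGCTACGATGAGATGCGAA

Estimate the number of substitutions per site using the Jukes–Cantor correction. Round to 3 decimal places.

The sequences differ at 24 of 47 sites, so p = 24/47 ≈ 0.510638.
d = −(3/4) ln(1 − 4p/3) = −0.75 ln(1 − 0.680851) = −0.75 ln(0.319149)
  = −0.75 × (-1.142097) = 0.856573 substitutions/site.

0.857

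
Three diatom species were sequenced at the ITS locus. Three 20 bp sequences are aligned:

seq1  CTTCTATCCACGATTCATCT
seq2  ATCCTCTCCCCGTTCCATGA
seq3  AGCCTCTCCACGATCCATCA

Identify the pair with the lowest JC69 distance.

seq1–seq2: 8/20 differ, p = 0.400, d = 0.572.
seq1–seq3: 6/20 differ, p = 0.300, d = 0.383.
seq2–seq3: 4/20 differ, p = 0.200, d = 0.233.
The smallest distance is between seq2 and seq3.

seq2 and seq3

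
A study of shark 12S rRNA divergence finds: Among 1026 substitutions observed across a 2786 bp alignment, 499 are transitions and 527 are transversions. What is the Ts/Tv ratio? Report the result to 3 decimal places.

0.947

R = 499/527 = 0.946869… ≈ 0.947 (to 3 d.p.).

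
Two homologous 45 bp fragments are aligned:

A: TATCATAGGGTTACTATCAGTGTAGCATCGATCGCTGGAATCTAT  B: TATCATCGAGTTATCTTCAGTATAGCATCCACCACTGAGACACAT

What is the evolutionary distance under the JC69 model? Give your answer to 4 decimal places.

The sequences differ at 14 of 45 sites, so p = 14/45 ≈ 0.311111.
d = −(3/4) ln(1 − 4p/3) = −0.75 ln(1 − 0.414815) = −0.75 ln(0.585185)
  = −0.75 × (-0.535827) = 0.401870 substitutions/site.

0.4019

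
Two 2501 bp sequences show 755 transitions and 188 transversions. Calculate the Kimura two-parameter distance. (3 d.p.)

P = 755/2501 ≈ 0.301879 and Q = 188/2501 ≈ 0.07517.
Under the Kimura two-parameter model, d = −½ ln(1 − 2P − Q) − ¼ ln(1 − 2Q).
1 − 2P − Q = 0.321072, giving −½ ln(0.321072) = 0.568045.
1 − 2Q = 0.84966, giving −¼ ln(0.84966) = 0.040730.
d = 0.568045 + 0.040730 = 0.608775.

0.609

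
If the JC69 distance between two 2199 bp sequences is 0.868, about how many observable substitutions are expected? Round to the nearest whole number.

Invert JC69: p = (3/4)(1 − e^(−4d/3)) = 0.75 × (1 − e^(-1.157333)) = 0.75 × (1 − 0.314323) = 0.514258.
Expected differing sites = pL ≈ 0.514258 × 2199 = 1130.853342 ≈ 1131.

1131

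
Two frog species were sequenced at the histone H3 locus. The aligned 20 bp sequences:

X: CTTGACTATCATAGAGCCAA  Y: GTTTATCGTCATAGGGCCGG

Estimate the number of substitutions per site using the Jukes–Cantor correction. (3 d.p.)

0.572

The sequences differ at 8 of 20 sites (1, 4, 6, 7, 8, 15, 19, 20), so p = 8/20 = 0.4.
d = −(3/4) ln(1 − 4p/3) = −0.75 ln(1 − 0.533333) = −0.75 ln(0.466667)
  = −0.75 × (-0.762139) = 0.571604 substitutions/site.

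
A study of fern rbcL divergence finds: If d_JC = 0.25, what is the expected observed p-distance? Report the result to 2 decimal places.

p = (3/4)(1 − e^(−4d/3)) = 0.75 × (1 − e^(-0.333333)) = 0.75 × (1 − 0.716532) = 0.212601.

0.21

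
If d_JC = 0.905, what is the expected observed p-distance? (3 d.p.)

0.526

p = (3/4)(1 − e^(−4d/3)) = 0.75 × (1 − e^(-1.206667)) = 0.75 × (1 − 0.299193) = 0.525605.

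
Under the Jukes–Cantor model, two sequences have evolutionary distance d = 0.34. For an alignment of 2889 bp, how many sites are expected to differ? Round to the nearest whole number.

Invert JC69: p = (3/4)(1 − e^(−4d/3)) = 0.75 × (1 − e^(-0.453333)) = 0.75 × (1 − 0.635506) = 0.273371.
Expected differing sites = pL ≈ 0.273371 × 2889 = 789.768819 ≈ 790.

790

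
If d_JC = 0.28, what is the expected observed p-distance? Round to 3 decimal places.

0.234

p = (3/4)(1 − e^(−4d/3)) = 0.75 × (1 − e^(-0.373333)) = 0.75 × (1 − 0.688436) = 0.233673.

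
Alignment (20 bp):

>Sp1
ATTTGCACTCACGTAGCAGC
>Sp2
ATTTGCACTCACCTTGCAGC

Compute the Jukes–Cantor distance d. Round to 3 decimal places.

0.107

The sequences differ at 2 of 20 sites (13, 15), so p = 2/20 = 0.1.
d = −(3/4) ln(1 − 4p/3) = −0.75 ln(1 − 0.133333) = −0.75 ln(0.866667)
  = −0.75 × (-0.143100) = 0.107325 substitutions/site.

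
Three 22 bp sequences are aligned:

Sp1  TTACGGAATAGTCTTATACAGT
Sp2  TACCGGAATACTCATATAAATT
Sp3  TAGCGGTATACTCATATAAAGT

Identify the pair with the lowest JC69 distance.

Sp1–Sp2: 6/22 differ, p = 0.273, d = 0.339.
Sp1–Sp3: 6/22 differ, p = 0.273, d = 0.339.
Sp2–Sp3: 3/22 differ, p = 0.136, d = 0.151.
The smallest distance is between Sp2 and Sp3.

Sp2 and Sp3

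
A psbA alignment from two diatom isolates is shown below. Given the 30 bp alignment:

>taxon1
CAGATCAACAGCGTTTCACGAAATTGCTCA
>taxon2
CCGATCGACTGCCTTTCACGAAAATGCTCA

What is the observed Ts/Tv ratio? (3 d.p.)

Transitions are A↔G and C↔T; transversions are all other mismatches.
Transitions: 1. Transversions: 4.
R = 1/4 = 0.250.

0.250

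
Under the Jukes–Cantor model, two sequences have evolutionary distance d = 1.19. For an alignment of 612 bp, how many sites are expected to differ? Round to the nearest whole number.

Invert JC69: p = (3/4)(1 − e^(−4d/3)) = 0.75 × (1 − e^(-1.586667)) = 0.75 × (1 − 0.204606) = 0.596546.
Expected differing sites = pL ≈ 0.596546 × 612 = 365.086152 ≈ 365.

365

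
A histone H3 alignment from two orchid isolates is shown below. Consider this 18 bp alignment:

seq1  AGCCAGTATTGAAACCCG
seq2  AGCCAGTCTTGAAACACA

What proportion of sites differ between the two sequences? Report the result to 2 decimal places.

The sequences differ at 3 of 18 positions (sites 8, 16, 18).
p = 3/18 = 0.166666… ≈ 0.17 (to 2 d.p.).

0.17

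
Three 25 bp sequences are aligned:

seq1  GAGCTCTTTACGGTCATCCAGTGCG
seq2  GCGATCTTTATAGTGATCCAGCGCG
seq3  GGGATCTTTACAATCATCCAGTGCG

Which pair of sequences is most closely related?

seq1 and seq3

seq1–seq2: 6/25 differ, p = 0.240, d = 0.289.
seq1–seq3: 4/25 differ, p = 0.160, d = 0.180.
seq2–seq3: 5/25 differ, p = 0.200, d = 0.233.
The smallest distance is between seq1 and seq3.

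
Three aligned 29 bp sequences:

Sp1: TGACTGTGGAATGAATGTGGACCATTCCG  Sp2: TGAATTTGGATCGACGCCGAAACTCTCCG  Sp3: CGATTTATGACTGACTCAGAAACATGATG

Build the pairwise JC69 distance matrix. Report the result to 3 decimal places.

Sp1–Sp2: 12/29 sites differ → p ≈ 0.413793, d = −0.75 ln(1 − 0.551724) = 0.601760 ≈ 0.602.
Sp1–Sp3: 14/29 sites differ → p ≈ 0.482759, d = −0.75 ln(1 − 0.643679) = 0.773942 ≈ 0.774.
Sp2–Sp3: 13/29 sites differ → p ≈ 0.448276, d = −0.75 ln(1 − 0.597701) = 0.682920 ≈ 0.683.

d(Sp1,Sp2) = 0.602, d(Sp1,Sp3) = 0.774, d(Sp2,Sp3) = 0.683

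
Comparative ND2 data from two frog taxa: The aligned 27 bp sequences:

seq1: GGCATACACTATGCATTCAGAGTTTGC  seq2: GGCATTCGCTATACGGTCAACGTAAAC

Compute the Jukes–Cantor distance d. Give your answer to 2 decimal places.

0.51

The sequences differ at 10 of 27 sites (6, 8, 13, 15, 16, 20, 21, 24, 25, 26), so p = 10/27 ≈ 0.37037.
d = −(3/4) ln(1 − 4p/3) = −0.75 ln(1 − 0.493827) = −0.75 ln(0.506173)
  = −0.75 × (-0.680877) = 0.510658 substitutions/site.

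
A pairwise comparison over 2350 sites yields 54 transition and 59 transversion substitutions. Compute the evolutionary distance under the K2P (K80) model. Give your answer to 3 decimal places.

0.050

P = 54/2350 ≈ 0.022979 and Q = 59/2350 ≈ 0.025106.
Under the Kimura two-parameter model, d = −½ ln(1 − 2P − Q) − ¼ ln(1 − 2Q).
1 − 2P − Q = 0.928936, giving −½ ln(0.928936) = 0.036858.
1 − 2Q = 0.949788, giving −¼ ln(0.949788) = 0.012879.
d = 0.036858 + 0.012879 = 0.049737.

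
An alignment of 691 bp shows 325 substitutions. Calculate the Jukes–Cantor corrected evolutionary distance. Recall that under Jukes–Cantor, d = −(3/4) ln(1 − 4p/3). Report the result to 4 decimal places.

0.7399

p = 325/691 ≈ 0.470333.
d = −(3/4) ln(1 − 4p/3) = −0.75 ln(1 − 0.627111) = −0.75 ln(0.372889)
  = −0.75 × (-0.986474) = 0.739856 substitutions/site.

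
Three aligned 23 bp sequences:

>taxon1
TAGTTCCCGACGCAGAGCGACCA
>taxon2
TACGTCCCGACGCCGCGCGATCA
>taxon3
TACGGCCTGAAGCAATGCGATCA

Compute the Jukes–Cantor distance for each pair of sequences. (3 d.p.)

d(taxon1,taxon2) = 0.257, d(taxon1,taxon3) = 0.467, d(taxon2,taxon3) = 0.321

taxon1–taxon2: 5/23 sites differ → p ≈ 0.217391, d = −0.75 ln(1 − 0.289855) = 0.256715 ≈ 0.257.
taxon1–taxon3: 8/23 sites differ → p ≈ 0.347826, d = −0.75 ln(1 − 0.463768) = 0.467391 ≈ 0.467.
taxon2–taxon3: 6/23 sites differ → p ≈ 0.26087, d = −0.75 ln(1 − 0.347827) = 0.320584 ≈ 0.321.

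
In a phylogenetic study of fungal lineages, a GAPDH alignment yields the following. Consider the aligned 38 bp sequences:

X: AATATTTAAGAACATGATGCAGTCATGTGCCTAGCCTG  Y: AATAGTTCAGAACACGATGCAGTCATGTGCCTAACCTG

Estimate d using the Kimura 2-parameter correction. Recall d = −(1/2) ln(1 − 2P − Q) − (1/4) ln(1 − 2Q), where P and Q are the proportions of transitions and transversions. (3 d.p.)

0.114

Of 38 sites, 2 differences are transitions and 2 are transversions, so P = 2/38 ≈ 0.052632 and Q = 2/38 ≈ 0.052632.
Under the Kimura two-parameter model, d = −½ ln(1 − 2P − Q) − ¼ ln(1 − 2Q).
1 − 2P − Q = 0.842104, giving −½ ln(0.842104) = 0.085926.
1 − 2Q = 0.894736, giving −¼ ln(0.894736) = 0.027807.
d = 0.085926 + 0.027807 = 0.113733.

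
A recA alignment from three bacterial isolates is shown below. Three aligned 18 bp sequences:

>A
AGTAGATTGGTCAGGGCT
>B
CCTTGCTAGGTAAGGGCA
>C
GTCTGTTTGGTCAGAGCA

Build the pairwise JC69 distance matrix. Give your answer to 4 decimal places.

A–B: 7/18 sites differ → p ≈ 0.388889, d = −0.75 ln(1 − 0.518519) = 0.548166 ≈ 0.5482.
A–C: 7/18 sites differ → p ≈ 0.388889, d = −0.75 ln(1 − 0.518519) = 0.548166 ≈ 0.5482.
B–C: 7/18 sites differ → p ≈ 0.388889, d = −0.75 ln(1 − 0.518519) = 0.548166 ≈ 0.5482.

d(A,B) = 0.5482, d(A,C) = 0.5482, d(B,C) = 0.5482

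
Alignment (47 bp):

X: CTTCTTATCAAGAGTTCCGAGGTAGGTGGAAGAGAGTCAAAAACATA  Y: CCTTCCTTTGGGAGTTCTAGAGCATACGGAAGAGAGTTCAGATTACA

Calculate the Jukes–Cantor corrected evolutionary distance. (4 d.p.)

The sequences differ at 22 of 47 sites, so p = 22/47 ≈ 0.468085.
d = −(3/4) ln(1 − 4p/3) = −0.75 ln(1 − 0.624113) = −0.75 ln(0.375887)
  = −0.75 × (-0.978467) = 0.733850 substitutions/site.

0.7339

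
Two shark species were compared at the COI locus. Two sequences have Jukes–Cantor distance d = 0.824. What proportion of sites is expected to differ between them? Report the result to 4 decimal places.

0.5000

p = (3/4)(1 − e^(−4d/3)) = 0.75 × (1 − e^(-1.098667)) = 0.75 × (1 − 0.333315) = 0.500014.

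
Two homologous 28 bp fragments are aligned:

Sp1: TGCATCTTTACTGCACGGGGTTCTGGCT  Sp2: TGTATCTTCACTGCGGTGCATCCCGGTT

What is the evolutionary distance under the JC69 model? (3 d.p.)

0.485

The sequences differ at 10 of 28 sites (3, 9, 15, 16, 17, 19, 20, 22, 24, 27), so p = 10/28 ≈ 0.357143.
d = −(3/4) ln(1 − 4p/3) = −0.75 ln(1 − 0.476191) = −0.75 ln(0.523809)
  = −0.75 × (-0.646628) = 0.484971 substitutions/site.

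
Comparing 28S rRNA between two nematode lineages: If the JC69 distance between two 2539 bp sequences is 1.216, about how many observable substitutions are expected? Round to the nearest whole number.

1528

Invert JC69: p = (3/4)(1 − e^(−4d/3)) = 0.75 × (1 − e^(-1.621333)) = 0.75 × (1 − 0.197635) = 0.601774.
Expected differing sites = pL ≈ 0.601774 × 2539 = 1527.904186 ≈ 1528.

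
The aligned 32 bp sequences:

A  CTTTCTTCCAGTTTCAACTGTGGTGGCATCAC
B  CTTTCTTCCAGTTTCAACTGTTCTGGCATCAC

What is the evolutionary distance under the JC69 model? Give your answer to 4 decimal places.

0.0653

The sequences differ at 2 of 32 sites (22, 23), so p = 2/32 = 0.0625.
d = −(3/4) ln(1 − 4p/3) = −0.75 ln(1 − 0.083333) = −0.75 ln(0.916667)
  = −0.75 × (-0.087011) = 0.065258 substitutions/site.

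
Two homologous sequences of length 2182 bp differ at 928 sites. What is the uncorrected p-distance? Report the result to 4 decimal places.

p = 928/2182 = 0.425297… ≈ 0.4253 (to 4 d.p.).

0.4253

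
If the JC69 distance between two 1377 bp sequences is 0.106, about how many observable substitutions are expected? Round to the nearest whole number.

136

Invert JC69: p = (3/4)(1 − e^(−4d/3)) = 0.75 × (1 − e^(-0.141333)) = 0.75 × (1 − 0.868200) = 0.098850.
Expected differing sites = pL ≈ 0.098850 × 1377 = 136.11645 ≈ 136.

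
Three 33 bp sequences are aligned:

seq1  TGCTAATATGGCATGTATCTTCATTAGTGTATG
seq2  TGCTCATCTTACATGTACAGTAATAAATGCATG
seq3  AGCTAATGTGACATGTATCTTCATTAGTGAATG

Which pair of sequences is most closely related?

seq1 and seq3

seq1–seq2: 11/33 differ, p = 0.333, d = 0.441.
seq1–seq3: 4/33 differ, p = 0.121, d = 0.132.
seq2–seq3: 11/33 differ, p = 0.333, d = 0.441.
The smallest distance is between seq1 and seq3.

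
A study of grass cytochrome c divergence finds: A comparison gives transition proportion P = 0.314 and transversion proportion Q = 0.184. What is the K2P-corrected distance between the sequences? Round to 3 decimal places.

0.950

Under the Kimura two-parameter model, d = −½ ln(1 − 2P − Q) − ¼ ln(1 − 2Q).
1 − 2P − Q = 0.188, giving −½ ln(0.188) = 0.835657.
1 − 2Q = 0.632, giving −¼ ln(0.632) = 0.114716.
d = 0.835657 + 0.114716 = 0.950373.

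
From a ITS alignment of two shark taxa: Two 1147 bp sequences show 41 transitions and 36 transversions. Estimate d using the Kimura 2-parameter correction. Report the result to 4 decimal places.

P = 41/1147 ≈ 0.035745 and Q = 36/1147 ≈ 0.031386.
Under the Kimura two-parameter model, d = −½ ln(1 − 2P − Q) − ¼ ln(1 − 2Q).
1 − 2P − Q = 0.897124, giving −½ ln(0.897124) = 0.054281.
1 − 2Q = 0.937228, giving −¼ ln(0.937228) = 0.016207.
d = 0.054281 + 0.016207 = 0.070488.

0.0705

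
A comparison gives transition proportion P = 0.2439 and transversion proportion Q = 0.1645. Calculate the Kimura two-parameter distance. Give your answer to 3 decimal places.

Under the Kimura two-parameter model, d = −½ ln(1 − 2P − Q) − ¼ ln(1 − 2Q).
1 − 2P − Q = 0.3477, giving −½ ln(0.3477) = 0.528208.
1 − 2Q = 0.671, giving −¼ ln(0.671) = 0.099747.
d = 0.528208 + 0.099747 = 0.627955.

0.628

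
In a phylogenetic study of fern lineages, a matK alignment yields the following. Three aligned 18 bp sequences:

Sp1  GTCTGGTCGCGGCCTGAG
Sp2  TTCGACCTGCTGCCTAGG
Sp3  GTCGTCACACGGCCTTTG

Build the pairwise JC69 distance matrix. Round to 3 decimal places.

d(Sp1,Sp2) = 0.824, d(Sp1,Sp3) = 0.548, d(Sp2,Sp3) = 0.673

Sp1–Sp2: 9/18 sites differ → p = 0.5, d = −0.75 ln(1 − 0.666667) = 0.823960 ≈ 0.824.
Sp1–Sp3: 7/18 sites differ → p ≈ 0.388889, d = −0.75 ln(1 − 0.518519) = 0.548166 ≈ 0.548.
Sp2–Sp3: 8/18 sites differ → p ≈ 0.444444, d = −0.75 ln(1 − 0.592592) = 0.673455 ≈ 0.673.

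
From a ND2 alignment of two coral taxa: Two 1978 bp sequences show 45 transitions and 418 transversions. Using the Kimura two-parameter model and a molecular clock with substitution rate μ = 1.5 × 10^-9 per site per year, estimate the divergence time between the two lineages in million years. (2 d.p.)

P = 45/1978 ≈ 0.02275 and Q = 418/1978 ≈ 0.211325.
Under the Kimura two-parameter model, d = −½ ln(1 − 2P − Q) − ¼ ln(1 − 2Q).
1 − 2P − Q = 0.743175, giving −½ ln(0.743175) = 0.148412.
1 − 2Q = 0.57735, giving −¼ ln(0.57735) = 0.137327.
d = 0.148412 + 0.137327 = 0.285739.
Under a molecular clock d = 2μt, so t = d/(2μ) = 0.285739 / (2 × 1.5 × 10^-9) = 95.25 million years.

95.25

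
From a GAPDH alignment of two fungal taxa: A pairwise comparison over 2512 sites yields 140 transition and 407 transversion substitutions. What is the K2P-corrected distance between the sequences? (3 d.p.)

0.258

P = 140/2512 ≈ 0.055732 and Q = 407/2512 ≈ 0.162022.
Under the Kimura two-parameter model, d = −½ ln(1 − 2P − Q) − ¼ ln(1 − 2Q).
1 − 2P − Q = 0.726514, giving −½ ln(0.726514) = 0.159749.
1 − 2Q = 0.675956, giving −¼ ln(0.675956) = 0.097907.
d = 0.159749 + 0.097907 = 0.257656.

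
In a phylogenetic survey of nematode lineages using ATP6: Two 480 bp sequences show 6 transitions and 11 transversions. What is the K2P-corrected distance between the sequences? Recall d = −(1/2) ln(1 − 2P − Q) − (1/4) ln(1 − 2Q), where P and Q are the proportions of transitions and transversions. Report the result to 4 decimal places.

P = 6/480 = 0.0125 and Q = 11/480 ≈ 0.022917.
Under the Kimura two-parameter model, d = −½ ln(1 − 2P − Q) − ¼ ln(1 − 2Q).
1 − 2P − Q = 0.952083, giving −½ ln(0.952083) = 0.024552.
1 − 2Q = 0.954166, giving −¼ ln(0.954166) = 0.011729.
d = 0.024552 + 0.011729 = 0.036281.

0.0363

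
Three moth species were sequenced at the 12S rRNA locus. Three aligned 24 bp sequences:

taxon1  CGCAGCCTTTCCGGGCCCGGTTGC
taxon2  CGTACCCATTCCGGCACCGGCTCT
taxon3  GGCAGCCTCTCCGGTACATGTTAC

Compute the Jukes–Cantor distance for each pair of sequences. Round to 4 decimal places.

d(taxon1,taxon2) = 0.4408, d(taxon1,taxon3) = 0.3694, d(taxon2,taxon3) = 0.7083

taxon1–taxon2: 8/24 sites differ → p ≈ 0.333333, d = −0.75 ln(1 − 0.444444) = 0.440839 ≈ 0.4408.
taxon1–taxon3: 7/24 sites differ → p ≈ 0.291667, d = −0.75 ln(1 − 0.388889) = 0.369358 ≈ 0.3694.
taxon2–taxon3: 11/24 sites differ → p ≈ 0.458333, d = −0.75 ln(1 − 0.611111) = 0.708346 ≈ 0.7083.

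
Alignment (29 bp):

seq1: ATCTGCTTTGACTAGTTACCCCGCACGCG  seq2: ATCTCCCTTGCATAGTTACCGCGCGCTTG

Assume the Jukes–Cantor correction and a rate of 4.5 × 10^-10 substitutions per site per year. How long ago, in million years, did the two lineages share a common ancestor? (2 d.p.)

382.15

The sequences differ at 8 of 29 sites (5, 7, 11, 12, 21, 25, 27, 28), so p = 8/29 ≈ 0.275862.
d = −(3/4) ln(1 − 4p/3) = −0.75 ln(1 − 0.367816) = −0.75 ln(0.632184)
  = −0.75 × (-0.458575) = 0.343931 substitutions/site.
Under a molecular clock d = 2μt, so t = d/(2μ) = 0.343931 / (2 × 4.5 × 10^-10) = 382.15 million years.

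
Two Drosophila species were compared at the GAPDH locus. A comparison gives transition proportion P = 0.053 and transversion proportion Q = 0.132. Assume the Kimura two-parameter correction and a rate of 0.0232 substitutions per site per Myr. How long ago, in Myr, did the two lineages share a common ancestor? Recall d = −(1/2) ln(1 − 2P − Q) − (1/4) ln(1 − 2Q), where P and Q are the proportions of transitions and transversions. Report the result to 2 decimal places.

Under the Kimura two-parameter model, d = −½ ln(1 − 2P − Q) − ¼ ln(1 − 2Q).
1 − 2P − Q = 0.762, giving −½ ln(0.762) = 0.135904.
1 − 2Q = 0.736, giving −¼ ln(0.736) = 0.076631.
d = 0.135904 + 0.076631 = 0.212535.
Under a molecular clock d = 2μt, so t = d/(2μ) = 0.212535 / (2 × 0.0232) = 4.58 Myr.

4.58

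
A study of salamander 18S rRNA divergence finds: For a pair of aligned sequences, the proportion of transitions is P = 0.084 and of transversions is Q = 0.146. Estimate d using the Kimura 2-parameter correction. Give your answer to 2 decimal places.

Under the Kimura two-parameter model, d = −½ ln(1 − 2P − Q) − ¼ ln(1 − 2Q).
1 − 2P − Q = 0.686, giving −½ ln(0.686) = 0.188439.
1 − 2Q = 0.708, giving −¼ ln(0.708) = 0.086328.
d = 0.188439 + 0.086328 = 0.274767.

0.27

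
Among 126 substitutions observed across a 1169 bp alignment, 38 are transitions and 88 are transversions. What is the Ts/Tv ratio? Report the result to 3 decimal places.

R = 38/88 = 0.431818… ≈ 0.432 (to 3 d.p.).

0.432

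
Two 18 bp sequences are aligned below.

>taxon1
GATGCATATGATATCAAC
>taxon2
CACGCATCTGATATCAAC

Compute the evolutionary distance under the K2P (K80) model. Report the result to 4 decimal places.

0.1885

Of 18 sites, 1 differences are transitions and 2 are transversions, so P = 1/18 ≈ 0.055556 and Q = 2/18 ≈ 0.111111.
Under the Kimura two-parameter model, d = −½ ln(1 − 2P − Q) − ¼ ln(1 − 2Q).
1 − 2P − Q = 0.777777, giving −½ ln(0.777777) = 0.125658.
1 − 2Q = 0.777778, giving −¼ ln(0.777778) = 0.062829.
d = 0.125658 + 0.062829 = 0.188487.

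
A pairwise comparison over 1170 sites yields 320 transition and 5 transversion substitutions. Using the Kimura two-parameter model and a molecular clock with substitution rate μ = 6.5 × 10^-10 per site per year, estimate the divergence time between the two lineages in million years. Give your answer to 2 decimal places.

P = 320/1170 ≈ 0.273504 and Q = 5/1170 ≈ 0.004274.
Under the Kimura two-parameter model, d = −½ ln(1 − 2P − Q) − ¼ ln(1 − 2Q).
1 − 2P − Q = 0.448718, giving −½ ln(0.448718) = 0.400680.
1 − 2Q = 0.991452, giving −¼ ln(0.991452) = 0.002146.
d = 0.400680 + 0.002146 = 0.402826.
Under a molecular clock d = 2μt, so t = d/(2μ) = 0.402826 / (2 × 6.5 × 10^-10) = 309.87 million years.

309.87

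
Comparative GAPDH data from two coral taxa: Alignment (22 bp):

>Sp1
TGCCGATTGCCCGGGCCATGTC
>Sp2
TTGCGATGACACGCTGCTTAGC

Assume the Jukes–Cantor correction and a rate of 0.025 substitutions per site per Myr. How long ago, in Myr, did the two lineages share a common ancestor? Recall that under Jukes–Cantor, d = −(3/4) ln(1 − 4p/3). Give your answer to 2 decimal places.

The sequences differ at 11 of 22 sites, so p = 11/22 = 0.5.
d = −(3/4) ln(1 − 4p/3) = −0.75 ln(1 − 0.666667) = −0.75 ln(0.333333)
  = −0.75 × (-1.098613) = 0.823960 substitutions/site.
Under a molecular clock d = 2μt, so t = d/(2μ) = 0.823960 / (2 × 0.025) = 16.48 Myr.

16.48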